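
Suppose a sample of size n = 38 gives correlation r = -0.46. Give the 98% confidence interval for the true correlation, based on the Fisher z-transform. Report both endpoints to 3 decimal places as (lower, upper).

z_r = atanh(-0.46) = -0.497311;  SE = 1/√(n−3) = 1/√35 = 0.169031
z-limits: -0.497311 ± 2.326·0.169031 = -0.497311 ± 0.393166 = [-0.890477, -0.104145]
ρ-limits: (tanh -0.890477, tanh -0.104145) = (-0.712, -0.104)

(-0.712, -0.104)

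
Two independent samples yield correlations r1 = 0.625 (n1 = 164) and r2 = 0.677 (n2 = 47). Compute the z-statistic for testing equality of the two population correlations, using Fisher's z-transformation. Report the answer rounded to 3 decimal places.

Fisher z-transforms: z1 = atanh(0.625) = 0.733169, z2 = atanh(0.677) = 0.823555; difference d = -0.090386
Var(d) = 1/161 + 1/44 = 0.0062112 + 0.0227273 = 0.0289385
z = d/√Var(d) = -0.090386 / √0.0289385 = -0.090386 / 0.170113 = -0.531

-0.531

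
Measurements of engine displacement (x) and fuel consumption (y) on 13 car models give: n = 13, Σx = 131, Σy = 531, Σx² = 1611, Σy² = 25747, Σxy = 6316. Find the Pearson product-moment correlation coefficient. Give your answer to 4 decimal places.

0.8883

Numerator: nΣxy − (Σx)(Σy) = 13·6316 − (131)(531) = 12547
Denominator: √[(nΣx²−(Σx)²)(nΣy²−(Σy)²)]
  nΣx²−(Σx)² = 13·1611 − 17161 = 3782;  nΣy²−(Σy)² = 13·25747 − 281961 = 52750
  √(3782·52750) = √199500500 = 14124.4646
r = 12547 / 14124.4646 = 0.8883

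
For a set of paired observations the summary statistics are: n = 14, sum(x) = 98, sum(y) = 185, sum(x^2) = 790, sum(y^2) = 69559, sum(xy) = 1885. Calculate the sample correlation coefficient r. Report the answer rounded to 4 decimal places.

0.2233

Numerator: nΣxy − (Σx)(Σy) = 14·1885 − (98)(185) = 8260
Denominator: √[(nΣx²−(Σx)²)(nΣy²−(Σy)²)]
  nΣx²−(Σx)² = 14·790 − 9604 = 1456;  nΣy²−(Σy)² = 14·69559 − 34225 = 939601
  √(1456·939601) = √1368059056 = 36987.2824
r = 8260 / 36987.2824 = 0.2233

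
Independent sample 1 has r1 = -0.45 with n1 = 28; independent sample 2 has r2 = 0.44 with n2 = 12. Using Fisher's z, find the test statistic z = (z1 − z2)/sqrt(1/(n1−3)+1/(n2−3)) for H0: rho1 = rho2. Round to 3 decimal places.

z1 = atanh(-0.45) = -0.484700,  z2 = atanh(0.44) = 0.472231
SE = √(1/(n1−3) + 1/(n2−3)) = √(1/25 + 1/9) = √(0.0400000 + 0.1111111) = √0.1511111 = 0.388730
z = (z1 − z2)/SE = (-0.484700 − 0.472231) / 0.388730 = -0.956931 / 0.388730 = -2.462

-2.462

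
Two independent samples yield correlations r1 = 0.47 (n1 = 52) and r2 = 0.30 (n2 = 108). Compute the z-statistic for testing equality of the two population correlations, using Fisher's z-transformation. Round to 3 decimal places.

1.159

z1 = atanh(0.47) = 0.510070,  z2 = atanh(0.30) = 0.309520
SE = √(1/(n1−3) + 1/(n2−3)) = √(1/49 + 1/105) = √(0.0204082 + 0.0095238) = √0.0299320 = 0.173009
z = (z1 − z2)/SE = (0.510070 − 0.309520) / 0.173009 = 0.200550 / 0.173009 = 1.159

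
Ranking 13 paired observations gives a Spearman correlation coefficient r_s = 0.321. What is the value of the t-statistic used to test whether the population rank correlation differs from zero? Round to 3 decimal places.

1 − r_s² = 1 − 0.103041 = 0.896959;  √(1−r_s²) = 0.947079
√(n−2) = √11 = 3.316625
t = r_s·√(n−2)/√(1−r_s²) = 0.321 · 3.316625 / 0.947079 = 1.124

1.124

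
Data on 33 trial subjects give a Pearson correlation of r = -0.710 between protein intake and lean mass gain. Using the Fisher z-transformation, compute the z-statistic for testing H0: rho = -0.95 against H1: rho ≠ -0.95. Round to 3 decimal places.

z_r = atanh(-0.710) = -0.887184,  z_0 = atanh(-0.95) = -1.831781
SE = 1/√(n−3) = 1/√30 = 0.182574
z = (z_r − z_0)/SE = (-0.887184 − (-1.831781)) / 0.182574 = 0.944597 / 0.182574 = 5.174

5.174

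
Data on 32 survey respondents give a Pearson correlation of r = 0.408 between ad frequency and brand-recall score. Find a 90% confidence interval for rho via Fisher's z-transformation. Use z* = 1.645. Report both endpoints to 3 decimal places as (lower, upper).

Fisher z: z_r = atanh(r) = ½·ln((1+0.408)/(1−0.408)) = 0.433209
SE(z) = 1/√(n−3) = 1/√29 = 0.185695
90% ⇒ z* = 1.645; margin = 1.645·0.185695 = 0.305468
CI on z-scale: (0.127741, 0.738677)
Back-transform: tanh(0.127741) = 0.127051, tanh(0.738677) = 0.628345

(0.127, 0.628)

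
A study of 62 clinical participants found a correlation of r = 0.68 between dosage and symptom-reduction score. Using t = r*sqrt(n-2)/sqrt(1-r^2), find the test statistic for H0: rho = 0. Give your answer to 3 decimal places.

7.184

t = r·√(n−2) / √(1−r²) with r = 0.68, n = 62
  = 0.68·√60 / √(1 − 0.4624)
  = 0.68·7.745967 / 0.733212
  = 5.267258 / 0.733212 = 7.184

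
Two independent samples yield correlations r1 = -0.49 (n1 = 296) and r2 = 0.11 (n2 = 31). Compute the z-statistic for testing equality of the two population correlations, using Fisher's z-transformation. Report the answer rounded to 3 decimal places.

-3.268

Fisher z-transforms: z1 = atanh(-0.49) = -0.536060, z2 = atanh(0.11) = 0.110447; difference d = -0.646507
Var(d) = 1/293 + 1/28 = 0.0034130 + 0.0357143 = 0.0391273
z = d/√Var(d) = -0.646507 / √0.0391273 = -0.646507 / 0.197806 = -3.268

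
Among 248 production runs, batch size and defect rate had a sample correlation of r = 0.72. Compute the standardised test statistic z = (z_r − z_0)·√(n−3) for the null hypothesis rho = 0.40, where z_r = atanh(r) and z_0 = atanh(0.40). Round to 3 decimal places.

7.576

z_r = atanh(0.72) = 0.907645,  z_0 = atanh(0.40) = 0.423649
SE = 1/√(n−3) = 1/√245 = 0.063888
z = (z_r − z_0)/SE = (0.907645 − 0.423649) / 0.063888 = 0.483996 / 0.063888 = 7.576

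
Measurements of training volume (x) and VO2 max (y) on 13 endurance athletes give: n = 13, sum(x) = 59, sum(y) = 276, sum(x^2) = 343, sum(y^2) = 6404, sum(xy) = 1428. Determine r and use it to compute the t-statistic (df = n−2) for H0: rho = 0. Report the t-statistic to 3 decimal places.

5.763

S_xy = nΣxy − ΣxΣy = 13·1428 − 59·276 = 18564 − 16284 = 2280
S_xx = nΣx² − (Σx)² = 13·343 − 59² = 4459 − 3481 = 978
S_yy = nΣy² − (Σy)² = 13·6404 − 276² = 83252 − 76176 = 7076
r = S_xy / √(S_xx·S_yy) = 2280 / √(978·7076) = 2280 / √6920328 = 2280 / 2630.6516 = 0.8667
t = r·√(n−2)/√(1−r²) = 0.8667·√11 / √(1−0.751169) = 2.874519 / 0.498830 = 5.763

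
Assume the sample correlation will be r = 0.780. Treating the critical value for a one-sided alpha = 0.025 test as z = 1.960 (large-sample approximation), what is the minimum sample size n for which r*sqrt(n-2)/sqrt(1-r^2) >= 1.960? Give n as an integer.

5

r√(n−2)/√(1−r²) ≥ 1.960  ⇔  n−2 ≥ (1.960)²·(1−r²)/r²
(1−r²)/r² = (1−0.608400)/0.608400 = 0.6437
n ≥ 2 + 3.8416·0.6437 = 2 + 2.4728 = 4.4728
⌈4.4728⌉ = 5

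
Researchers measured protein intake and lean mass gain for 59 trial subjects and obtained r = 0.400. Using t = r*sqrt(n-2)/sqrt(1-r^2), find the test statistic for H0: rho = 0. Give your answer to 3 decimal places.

3.295

t = r·√(n−2) / √(1−r²) with r = 0.400, n = 59
  = 0.400·√57 / √(1 − 0.160000)
  = 0.400·7.549834 / 0.916515
  = 3.019934 / 0.916515 = 3.295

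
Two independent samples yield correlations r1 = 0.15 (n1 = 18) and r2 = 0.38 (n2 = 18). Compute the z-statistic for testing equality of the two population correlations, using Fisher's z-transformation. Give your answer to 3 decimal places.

z1 = atanh(0.15) = 0.151140,  z2 = atanh(0.38) = 0.400060
SE = √(1/(n1−3) + 1/(n2−3)) = √(1/15 + 1/15) = √(0.0666667 + 0.0666667) = √0.1333334 = 0.365148
z = (z1 − z2)/SE = (0.151140 − 0.400060) / 0.365148 = -0.248920 / 0.365148 = -0.682

-0.682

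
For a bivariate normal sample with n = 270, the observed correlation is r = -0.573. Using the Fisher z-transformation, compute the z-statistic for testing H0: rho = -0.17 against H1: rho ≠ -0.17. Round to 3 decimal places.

z_r = atanh(-0.573) = -0.651978,  z_0 = atanh(-0.17) = -0.171667
SE = 1/√(n−3) = 1/√267 = 0.061199
z = (z_r − z_0)/SE = (-0.651978 − (-0.171667)) / 0.061199 = -0.480311 / 0.061199 = -7.848

-7.848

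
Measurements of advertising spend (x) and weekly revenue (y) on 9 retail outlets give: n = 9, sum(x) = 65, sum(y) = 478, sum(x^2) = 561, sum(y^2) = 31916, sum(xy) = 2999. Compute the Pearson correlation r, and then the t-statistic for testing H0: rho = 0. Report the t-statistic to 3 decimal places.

Numerator: nΣxy − (Σx)(Σy) = 9·2999 − (65)(478) = -4079
Denominator: √[(nΣx²−(Σx)²)(nΣy²−(Σy)²)]
  nΣx²−(Σx)² = 9·561 − 4225 = 824;  nΣy²−(Σy)² = 9·31916 − 228484 = 58760
  √(824·58760) = √48418240 = 6958.3216
r = -4079 / 6958.3216 = -0.5862
t = r·√(n−2)/√(1−r²) = -0.5862·√7 / √(1−0.343630) = -1.550939 / 0.810167 = -1.914

-1.914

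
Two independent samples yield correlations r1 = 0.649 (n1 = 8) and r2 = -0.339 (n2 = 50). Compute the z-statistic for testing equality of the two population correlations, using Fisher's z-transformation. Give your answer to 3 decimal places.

2.395

z1 = atanh(0.649) = 0.773569,  z2 = atanh(-0.339) = -0.352962
SE = √(1/(n1−3) + 1/(n2−3)) = √(1/5 + 1/47) = √(0.2000000 + 0.0212766) = √0.2212766 = 0.470400
z = (z1 − z2)/SE = (0.773569 − (-0.352962)) / 0.470400 = 1.126531 / 0.470400 = 2.395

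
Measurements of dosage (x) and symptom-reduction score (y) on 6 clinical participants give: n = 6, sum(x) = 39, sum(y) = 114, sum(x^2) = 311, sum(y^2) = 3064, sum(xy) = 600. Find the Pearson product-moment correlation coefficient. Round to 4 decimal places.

-0.6205

Numerator: nΣxy − (Σx)(Σy) = 6·600 − (39)(114) = -846
Denominator: √[(nΣx²−(Σx)²)(nΣy²−(Σy)²)]
  nΣx²−(Σx)² = 6·311 − 1521 = 345;  nΣy²−(Σy)² = 6·3064 − 12996 = 5388
  √(345·5388) = √1858860 = 1363.4002
r = -846 / 1363.4002 = -0.6205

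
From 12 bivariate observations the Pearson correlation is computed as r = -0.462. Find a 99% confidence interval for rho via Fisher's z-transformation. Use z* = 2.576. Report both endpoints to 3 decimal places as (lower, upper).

(-0.876, 0.344)

z_r = atanh(-0.462) = -0.499851;  SE = 1/√(n−3) = 1/√9 = 0.333333
z-limits: -0.499851 ± 2.576·0.333333 = -0.499851 ± 0.858666 = [-1.358517, 0.358815]
ρ-limits: (tanh -1.358517, tanh 0.358815) = (-0.876, 0.344)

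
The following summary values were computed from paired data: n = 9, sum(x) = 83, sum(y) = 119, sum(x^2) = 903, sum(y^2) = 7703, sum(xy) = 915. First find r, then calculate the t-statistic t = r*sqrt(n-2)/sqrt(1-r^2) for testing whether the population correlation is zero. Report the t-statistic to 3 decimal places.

S_xy = nΣxy − ΣxΣy = 9·915 − 83·119 = 8235 − 9877 = -1642
S_xx = nΣx² − (Σx)² = 9·903 − 83² = 8127 − 6889 = 1238
S_yy = nΣy² − (Σy)² = 9·7703 − 119² = 69327 − 14161 = 55166
r = S_xy / √(S_xx·S_yy) = -1642 / √(1238·55166) = -1642 / √68295508 = -1642 / 8264.1096 = -0.1987
t = r·√(n−2)/√(1−r²) = -0.1987·√7 / √(1−0.039482) = -0.525711 / 0.980060 = -0.536

-0.536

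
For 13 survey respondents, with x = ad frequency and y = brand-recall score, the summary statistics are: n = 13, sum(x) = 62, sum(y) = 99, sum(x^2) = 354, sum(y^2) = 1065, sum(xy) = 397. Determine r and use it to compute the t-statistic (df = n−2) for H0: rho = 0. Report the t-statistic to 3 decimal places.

Numerator: nΣxy − (Σx)(Σy) = 13·397 − (62)(99) = -977
Denominator: √[(nΣx²−(Σx)²)(nΣy²−(Σy)²)]
  nΣx²−(Σx)² = 13·354 − 3844 = 758;  nΣy²−(Σy)² = 13·1065 − 9801 = 4044
  √(758·4044) = √3065352 = 1750.8147
r = -977 / 1750.8147 = -0.5580
t = r·√(n−2)/√(1−r²) = -0.5580·√11 / √(1−0.311364) = -1.850677 / 0.829841 = -2.230

-2.230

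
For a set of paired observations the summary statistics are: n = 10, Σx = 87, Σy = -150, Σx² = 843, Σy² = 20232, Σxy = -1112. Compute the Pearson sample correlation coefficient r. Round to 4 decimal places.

0.1551

S_xy = nΣxy − ΣxΣy = 10·(-1112) − 87·(-150) = -11120 − (-13050) = 1930
S_xx = nΣx² − (Σx)² = 10·843 − 87² = 8430 − 7569 = 861
S_yy = nΣy² − (Σy)² = 10·20232 − (-150)² = 202320 − 22500 = 179820
r = S_xy / √(S_xx·S_yy) = 1930 / √(861·179820) = 1930 / √154825020 = 1930 / 12442.8702 = 0.1551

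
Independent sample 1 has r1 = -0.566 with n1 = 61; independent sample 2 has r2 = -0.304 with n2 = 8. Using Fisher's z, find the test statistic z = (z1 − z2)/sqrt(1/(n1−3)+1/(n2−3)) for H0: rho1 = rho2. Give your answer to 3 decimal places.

z1 = atanh(-0.566) = -0.641618,  z2 = atanh(-0.304) = -0.313921
SE = √(1/(n1−3) + 1/(n2−3)) = √(1/58 + 1/5) = √(0.0172414 + 0.2000000) = √0.2172414 = 0.466092
z = (z1 − z2)/SE = (-0.641618 − (-0.313921)) / 0.466092 = -0.327697 / 0.466092 = -0.703

-0.703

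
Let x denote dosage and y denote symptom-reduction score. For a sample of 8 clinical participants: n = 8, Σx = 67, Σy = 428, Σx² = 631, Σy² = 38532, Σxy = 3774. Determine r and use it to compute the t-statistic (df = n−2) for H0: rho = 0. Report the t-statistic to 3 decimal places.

S_xy = nΣxy − ΣxΣy = 8·3774 − 67·428 = 30192 − 28676 = 1516
S_xx = nΣx² − (Σx)² = 8·631 − 67² = 5048 − 4489 = 559
S_yy = nΣy² − (Σy)² = 8·38532 − 428² = 308256 − 183184 = 125072
r = S_xy / √(S_xx·S_yy) = 1516 / √(559·125072) = 1516 / √69915248 = 1516 / 8361.5338 = 0.1813
t = r·√(n−2)/√(1−r²) = 0.1813·√6 / √(1−0.032870) = 0.444092 / 0.983428 = 0.452

0.452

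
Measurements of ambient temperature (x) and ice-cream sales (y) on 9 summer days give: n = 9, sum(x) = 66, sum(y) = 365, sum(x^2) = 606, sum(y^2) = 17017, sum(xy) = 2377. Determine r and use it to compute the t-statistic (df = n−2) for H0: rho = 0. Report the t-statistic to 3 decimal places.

Numerator: nΣxy − (Σx)(Σy) = 9·2377 − (66)(365) = -2697
Denominator: √[(nΣx²−(Σx)²)(nΣy²−(Σy)²)]
  nΣx²−(Σx)² = 9·606 − 4356 = 1098;  nΣy²−(Σy)² = 9·17017 − 133225 = 19928
  √(1098·19928) = √21880944 = 4677.7071
r = -2697 / 4677.7071 = -0.5766
t = r·√(n−2)/√(1−r²) = -0.5766·√7 / √(1−0.332468) = -1.525540 / 0.817026 = -1.867

-1.867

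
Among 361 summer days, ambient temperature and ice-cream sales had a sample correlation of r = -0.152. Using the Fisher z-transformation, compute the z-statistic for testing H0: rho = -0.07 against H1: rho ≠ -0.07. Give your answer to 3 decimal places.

-1.572

z_r = atanh(-0.152) = -0.153187,  z_0 = atanh(-0.07) = -0.070115
SE = 1/√(n−3) = 1/√358 = 0.052852
z = (z_r − z_0)/SE = (-0.153187 − (-0.070115)) / 0.052852 = -0.083072 / 0.052852 = -1.572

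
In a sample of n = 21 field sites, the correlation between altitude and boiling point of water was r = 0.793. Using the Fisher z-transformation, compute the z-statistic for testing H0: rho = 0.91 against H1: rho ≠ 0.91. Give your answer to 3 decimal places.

z_r = atanh(0.793) = 1.079463,  z_0 = atanh(0.91) = 1.527524
SE = 1/√(n−3) = 1/√18 = 0.235702
z = (z_r − z_0)/SE = (1.079463 − 1.527524) / 0.235702 = -0.448061 / 0.235702 = -1.901

-1.901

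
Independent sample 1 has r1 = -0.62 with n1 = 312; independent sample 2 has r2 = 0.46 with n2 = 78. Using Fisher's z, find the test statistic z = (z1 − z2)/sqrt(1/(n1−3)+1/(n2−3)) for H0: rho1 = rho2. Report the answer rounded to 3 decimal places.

z1 = atanh(-0.62) = -0.725005,  z2 = atanh(0.46) = 0.497311
SE = √(1/(n1−3) + 1/(n2−3)) = √(1/309 + 1/75) = √(0.0032362 + 0.0133333) = √0.0165695 = 0.128723
z = (z1 − z2)/SE = (-0.725005 − 0.497311) / 0.128723 = -1.222316 / 0.128723 = -9.496

-9.496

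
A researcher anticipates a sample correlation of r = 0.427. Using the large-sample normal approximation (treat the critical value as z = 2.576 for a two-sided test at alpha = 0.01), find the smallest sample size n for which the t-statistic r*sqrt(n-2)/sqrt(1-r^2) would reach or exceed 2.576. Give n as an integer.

32

r√(n−2)/√(1−r²) ≥ 2.576  ⇔  n−2 ≥ (2.576)²·(1−r²)/r²
(1−r²)/r² = (1−0.182329)/0.182329 = 4.4846
n ≥ 2 + 6.635776·4.4846 = 2 + 29.7588 = 31.7588
⌈31.7588⌉ = 32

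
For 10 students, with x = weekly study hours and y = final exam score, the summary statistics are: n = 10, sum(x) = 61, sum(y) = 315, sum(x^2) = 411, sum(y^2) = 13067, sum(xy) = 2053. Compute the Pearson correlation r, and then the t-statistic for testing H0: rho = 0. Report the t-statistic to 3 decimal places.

Numerator: nΣxy − (Σx)(Σy) = 10·2053 − (61)(315) = 1315
Denominator: √[(nΣx²−(Σx)²)(nΣy²−(Σy)²)]
  nΣx²−(Σx)² = 10·411 − 3721 = 389;  nΣy²−(Σy)² = 10·13067 − 99225 = 31445
  √(389·31445) = √12232105 = 3497.4426
r = 1315 / 3497.4426 = 0.3760
t = r·√(n−2)/√(1−r²) = 0.3760·√8 / √(1−0.141376) = 1.063489 / 0.926620 = 1.148

1.148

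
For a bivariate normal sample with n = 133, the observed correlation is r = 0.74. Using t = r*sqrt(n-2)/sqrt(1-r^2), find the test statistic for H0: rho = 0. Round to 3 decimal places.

t = r·√(n−2) / √(1−r²) with r = 0.74, n = 133
  = 0.74·√131 / √(1 − 0.5476)
  = 0.74·11.445523 / 0.672607
  = 8.469687 / 0.672607 = 12.592

12.592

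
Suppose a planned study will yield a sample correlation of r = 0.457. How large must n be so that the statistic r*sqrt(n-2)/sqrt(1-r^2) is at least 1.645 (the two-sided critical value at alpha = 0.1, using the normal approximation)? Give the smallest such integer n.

r√(n−2)/√(1−r²) ≥ 1.645  ⇔  n−2 ≥ (1.645)²·(1−r²)/r²
(1−r²)/r² = (1−0.208849)/0.208849 = 3.7881
n ≥ 2 + 2.706025·3.7881 = 2 + 10.2507 = 12.2507
⌈12.2507⌉ = 13

13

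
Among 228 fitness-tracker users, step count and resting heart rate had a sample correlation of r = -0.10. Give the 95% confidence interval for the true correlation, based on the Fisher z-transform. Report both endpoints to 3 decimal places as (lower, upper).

z_r = atanh(-0.10) = -0.100335;  SE = 1/√(n−3) = 1/√225 = 0.066667
z-limits: -0.100335 ± 1.960·0.066667 = -0.100335 ± 0.130667 = [-0.231002, 0.030332]
ρ-limits: (tanh -0.231002, tanh 0.030332) = (-0.227, 0.030)

(-0.227, 0.030)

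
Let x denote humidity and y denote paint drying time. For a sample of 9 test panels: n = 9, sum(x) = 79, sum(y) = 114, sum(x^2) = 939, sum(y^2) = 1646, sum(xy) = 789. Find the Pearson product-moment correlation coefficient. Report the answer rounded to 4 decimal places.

S_xy = nΣxy − ΣxΣy = 9·789 − 79·114 = 7101 − 9006 = -1905
S_xx = nΣx² − (Σx)² = 9·939 − 79² = 8451 − 6241 = 2210
S_yy = nΣy² − (Σy)² = 9·1646 − 114² = 14814 − 12996 = 1818
r = S_xy / √(S_xx·S_yy) = -1905 / √(2210·1818) = -1905 / √4017780 = -1905 / 2004.4401 = -0.9504

-0.9504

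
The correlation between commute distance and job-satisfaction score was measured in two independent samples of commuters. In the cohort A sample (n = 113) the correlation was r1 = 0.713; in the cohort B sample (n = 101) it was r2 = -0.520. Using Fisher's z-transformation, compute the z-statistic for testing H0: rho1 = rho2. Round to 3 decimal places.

Fisher z-transforms: z1 = atanh(0.713) = 0.893260, z2 = atanh(-0.520) = -0.576340; difference d = 1.469600
Var(d) = 1/110 + 1/98 = 0.0090909 + 0.0102041 = 0.0192950
z = d/√Var(d) = 1.469600 / √0.0192950 = 1.469600 / 0.138906 = 10.580

10.580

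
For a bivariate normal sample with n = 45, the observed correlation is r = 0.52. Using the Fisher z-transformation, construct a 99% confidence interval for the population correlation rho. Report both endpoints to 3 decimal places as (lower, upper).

Fisher z: z_r = atanh(r) = ½·ln((1+0.52)/(1−0.52)) = 0.576340
SE(z) = 1/√(n−3) = 1/√42 = 0.154303
99% ⇒ z* = 2.576; margin = 2.576·0.154303 = 0.397485
CI on z-scale: (0.178855, 0.973825)
Back-transform: tanh(0.178855) = 0.176972, tanh(0.973825) = 0.750380

(0.177, 0.750)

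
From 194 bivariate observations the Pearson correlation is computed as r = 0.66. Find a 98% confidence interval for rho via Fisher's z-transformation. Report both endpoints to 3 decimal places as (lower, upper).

Fisher z: z_r = atanh(r) = ½·ln((1+0.66)/(1−0.66)) = 0.792814
SE(z) = 1/√(n−3) = 1/√191 = 0.072357
98% ⇒ z* = 2.326; margin = 2.326·0.072357 = 0.168302
CI on z-scale: (0.624512, 0.961116)
Back-transform: tanh(0.624512) = 0.554262, tanh(0.961116) = 0.744774

(0.554, 0.745)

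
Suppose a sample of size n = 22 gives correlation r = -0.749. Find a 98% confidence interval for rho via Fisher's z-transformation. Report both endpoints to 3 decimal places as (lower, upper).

z_r = atanh(-0.749) = -0.970673;  SE = 1/√(n−3) = 1/√19 = 0.229416
z-limits: -0.970673 ± 2.326·0.229416 = -0.970673 ± 0.533622 = [-1.504295, -0.437051]
ρ-limits: (tanh -1.504295, tanh -0.437051) = (-0.906, -0.411)

(-0.906, -0.411)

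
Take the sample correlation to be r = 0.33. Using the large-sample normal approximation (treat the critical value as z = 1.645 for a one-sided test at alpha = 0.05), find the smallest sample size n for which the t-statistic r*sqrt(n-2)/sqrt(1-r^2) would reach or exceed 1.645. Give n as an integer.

Need r·√(n−2)/√(1−r²) ≥ 1.645
√(n−2) ≥ 1.645·√(1−0.1089) / 0.33 = 1.645·0.943981 / 0.33 = 4.7056
n−2 ≥ 22.1427  ⇒  n ≥ 24.1427
Smallest integer n = 25

25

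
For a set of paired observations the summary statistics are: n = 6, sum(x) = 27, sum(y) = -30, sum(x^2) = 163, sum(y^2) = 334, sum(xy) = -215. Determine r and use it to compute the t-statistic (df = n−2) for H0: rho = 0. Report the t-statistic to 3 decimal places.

-4.551

S_xy = nΣxy − ΣxΣy = 6·(-215) − 27·(-30) = -1290 − (-810) = -480
S_xx = nΣx² − (Σx)² = 6·163 − 27² = 978 − 729 = 249
S_yy = nΣy² − (Σy)² = 6·334 − (-30)² = 2004 − 900 = 1104
r = S_xy / √(S_xx·S_yy) = -480 / √(249·1104) = -480 / √274896 = -480 / 524.3053 = -0.9155
t = r·√(n−2)/√(1−r²) = -0.9155·√4 / √(1−0.838140) = -1.831000 / 0.402318 = -4.551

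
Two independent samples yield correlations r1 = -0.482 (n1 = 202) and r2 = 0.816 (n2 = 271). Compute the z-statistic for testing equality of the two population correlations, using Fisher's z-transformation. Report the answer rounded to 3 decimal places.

z1 = atanh(-0.482) = -0.525586,  z2 = atanh(0.816) = 1.144728
SE = √(1/(n1−3) + 1/(n2−3)) = √(1/199 + 1/268) = √(0.0050251 + 0.0037313) = √0.0087564 = 0.093576
z = (z1 − z2)/SE = (-0.525586 − 1.144728) / 0.093576 = -1.670314 / 0.093576 = -17.850

-17.850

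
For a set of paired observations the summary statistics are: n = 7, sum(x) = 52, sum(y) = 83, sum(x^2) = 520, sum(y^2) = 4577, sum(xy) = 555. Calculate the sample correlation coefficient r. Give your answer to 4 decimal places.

Numerator: nΣxy − (Σx)(Σy) = 7·555 − (52)(83) = -431
Denominator: √[(nΣx²−(Σx)²)(nΣy²−(Σy)²)]
  nΣx²−(Σx)² = 7·520 − 2704 = 936;  nΣy²−(Σy)² = 7·4577 − 6889 = 25150
  √(936·25150) = √23540400 = 4851.8450
r = -431 / 4851.8450 = -0.0888

-0.0888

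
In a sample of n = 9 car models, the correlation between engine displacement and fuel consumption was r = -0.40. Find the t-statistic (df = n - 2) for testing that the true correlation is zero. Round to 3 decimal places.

-1.155

1 − r² = 1 − 0.1600 = 0.8400;  √(1−r²) = 0.916515
√(n−2) = √7 = 2.645751
t = r·√(n−2)/√(1−r²) = -0.40 · 2.645751 / 0.916515 = -1.155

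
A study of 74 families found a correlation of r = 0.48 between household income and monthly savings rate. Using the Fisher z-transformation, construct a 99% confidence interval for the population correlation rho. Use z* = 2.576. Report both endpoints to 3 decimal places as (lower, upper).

(0.214, 0.680)

Fisher z: z_r = atanh(r) = ½·ln((1+0.48)/(1−0.48)) = 0.522984
SE(z) = 1/√(n−3) = 1/√71 = 0.118678
99% ⇒ z* = 2.576; margin = 2.576·0.118678 = 0.305715
CI on z-scale: (0.217269, 0.828699)
Back-transform: tanh(0.217269) = 0.213914, tanh(0.828699) = 0.679777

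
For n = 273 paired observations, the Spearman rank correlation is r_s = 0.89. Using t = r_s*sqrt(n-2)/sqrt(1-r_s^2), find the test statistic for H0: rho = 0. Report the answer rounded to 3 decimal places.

32.133

1 − r_s² = 1 − 0.7921 = 0.2079;  √(1−r_s²) = 0.455961
√(n−2) = √271 = 16.462078
t = r_s·√(n−2)/√(1−r_s²) = 0.89 · 16.462078 / 0.455961 = 32.133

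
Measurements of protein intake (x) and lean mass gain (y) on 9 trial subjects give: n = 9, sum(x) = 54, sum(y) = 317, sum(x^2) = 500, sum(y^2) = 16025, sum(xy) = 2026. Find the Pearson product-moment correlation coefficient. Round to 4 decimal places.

0.1341

S_xy = nΣxy − ΣxΣy = 9·2026 − 54·317 = 18234 − 17118 = 1116
S_xx = nΣx² − (Σx)² = 9·500 − 54² = 4500 − 2916 = 1584
S_yy = nΣy² − (Σy)² = 9·16025 − 317² = 144225 − 100489 = 43736
r = S_xy / √(S_xx·S_yy) = 1116 / √(1584·43736) = 1116 / √69277824 = 1116 / 8323.3301 = 0.1341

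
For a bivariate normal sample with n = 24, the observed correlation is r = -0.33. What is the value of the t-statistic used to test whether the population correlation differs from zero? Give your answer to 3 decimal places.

1 − r² = 1 − 0.1089 = 0.8911;  √(1−r²) = 0.943981
√(n−2) = √22 = 4.690416
t = r·√(n−2)/√(1−r²) = -0.33 · 4.690416 / 0.943981 = -1.640

-1.640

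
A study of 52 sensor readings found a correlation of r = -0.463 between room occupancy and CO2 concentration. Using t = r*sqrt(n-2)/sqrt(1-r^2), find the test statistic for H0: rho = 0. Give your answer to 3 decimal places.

-3.694

t = r·√(n−2) / √(1−r²) with r = -0.463, n = 52
  = -0.463·√50 / √(1 − 0.214369)
  = -0.463·7.071068 / 0.886358
  = -3.273904 / 0.886358 = -3.694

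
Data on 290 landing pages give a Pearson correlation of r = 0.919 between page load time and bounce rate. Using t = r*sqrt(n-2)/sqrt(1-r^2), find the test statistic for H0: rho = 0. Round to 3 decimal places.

39.558

1 − r² = 1 − 0.844561 = 0.155439;  √(1−r²) = 0.394258
√(n−2) = √288 = 16.970563
t = r·√(n−2)/√(1−r²) = 0.919 · 16.970563 / 0.394258 = 39.558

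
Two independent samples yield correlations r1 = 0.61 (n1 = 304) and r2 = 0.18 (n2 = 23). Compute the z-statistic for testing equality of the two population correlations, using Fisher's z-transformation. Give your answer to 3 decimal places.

2.282

z1 = atanh(0.61) = 0.708921,  z2 = atanh(0.18) = 0.181983
SE = √(1/(n1−3) + 1/(n2−3)) = √(1/301 + 1/20) = √(0.0033223 + 0.0500000) = √0.0533223 = 0.230916
z = (z1 − z2)/SE = (0.708921 − 0.181983) / 0.230916 = 0.526938 / 0.230916 = 2.282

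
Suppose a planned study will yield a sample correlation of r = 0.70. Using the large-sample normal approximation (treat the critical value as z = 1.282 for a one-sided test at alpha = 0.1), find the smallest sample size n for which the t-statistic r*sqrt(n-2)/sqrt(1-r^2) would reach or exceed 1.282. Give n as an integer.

r√(n−2)/√(1−r²) ≥ 1.282  ⇔  n−2 ≥ (1.282)²·(1−r²)/r²
(1−r²)/r² = (1−0.4900)/0.4900 = 1.0408
n ≥ 2 + 1.643524·1.0408 = 2 + 1.7106 = 3.7106
⌈3.7106⌉ = 4

4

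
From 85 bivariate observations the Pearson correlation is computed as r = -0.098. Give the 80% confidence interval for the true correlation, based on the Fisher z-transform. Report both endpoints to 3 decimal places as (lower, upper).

z_r = atanh(-0.098) = -0.098316;  SE = 1/√(n−3) = 1/√82 = 0.110432
z-limits: -0.098316 ± 1.282·0.110432 = -0.098316 ± 0.141574 = [-0.239890, 0.043258]
ρ-limits: (tanh -0.239890, tanh 0.043258) = (-0.235, 0.043)

(-0.235, 0.043)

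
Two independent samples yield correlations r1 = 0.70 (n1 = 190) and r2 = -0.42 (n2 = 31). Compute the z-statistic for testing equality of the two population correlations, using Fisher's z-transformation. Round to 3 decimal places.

Fisher z-transforms: z1 = atanh(0.70) = 0.867301, z2 = atanh(-0.42) = -0.447692; difference d = 1.314993
Var(d) = 1/187 + 1/28 = 0.0053476 + 0.0357143 = 0.0410619
z = d/√Var(d) = 1.314993 / √0.0410619 = 1.314993 / 0.202637 = 6.489

6.489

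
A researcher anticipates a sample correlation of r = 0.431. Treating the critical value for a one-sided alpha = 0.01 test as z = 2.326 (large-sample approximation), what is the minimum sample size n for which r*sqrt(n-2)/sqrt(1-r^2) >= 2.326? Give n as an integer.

Need r·√(n−2)/√(1−r²) ≥ 2.326
√(n−2) ≥ 2.326·√(1−0.185761) / 0.431 = 2.326·0.902352 / 0.431 = 4.8698
n−2 ≥ 23.7150  ⇒  n ≥ 25.7150
Smallest integer n = 26

26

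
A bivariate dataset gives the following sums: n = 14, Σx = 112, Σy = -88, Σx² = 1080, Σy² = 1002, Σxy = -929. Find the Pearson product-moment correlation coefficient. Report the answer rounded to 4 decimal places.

-0.7829

S_xy = nΣxy − ΣxΣy = 14·(-929) − 112·(-88) = -13006 − (-9856) = -3150
S_xx = nΣx² − (Σx)² = 14·1080 − 112² = 15120 − 12544 = 2576
S_yy = nΣy² − (Σy)² = 14·1002 − (-88)² = 14028 − 7744 = 6284
r = S_xy / √(S_xx·S_yy) = -3150 / √(2576·6284) = -3150 / √16187584 = -3150 / 4023.3797 = -0.7829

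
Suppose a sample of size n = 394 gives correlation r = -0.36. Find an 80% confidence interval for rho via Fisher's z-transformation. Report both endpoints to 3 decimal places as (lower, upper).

Fisher z: z_r = atanh(r) = ½·ln((1+(-0.36))/(1−(-0.36))) = -0.376886
SE(z) = 1/√(n−3) = 1/√391 = 0.050572
80% ⇒ z* = 1.282; margin = 1.282·0.050572 = 0.064833
CI on z-scale: (-0.441719, -0.312053)
Back-transform: tanh(-0.441719) = -0.415068, tanh(-0.312053) = -0.302304

(-0.415, -0.302)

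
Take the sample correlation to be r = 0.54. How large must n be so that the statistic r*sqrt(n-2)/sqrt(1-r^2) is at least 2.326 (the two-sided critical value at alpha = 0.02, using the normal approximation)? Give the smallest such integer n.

16

Need r·√(n−2)/√(1−r²) ≥ 2.326
√(n−2) ≥ 2.326·√(1−0.2916) / 0.54 = 2.326·0.841665 / 0.54 = 3.6254
n−2 ≥ 13.1435  ⇒  n ≥ 15.1435
Smallest integer n = 16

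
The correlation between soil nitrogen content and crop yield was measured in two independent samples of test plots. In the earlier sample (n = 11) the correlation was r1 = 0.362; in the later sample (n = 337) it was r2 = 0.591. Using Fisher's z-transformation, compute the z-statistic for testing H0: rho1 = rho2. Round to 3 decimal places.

-0.839

z1 = atanh(0.362) = 0.379186,  z2 = atanh(0.591) = 0.679201
SE = √(1/(n1−3) + 1/(n2−3)) = √(1/8 + 1/334) = √(0.1250000 + 0.0029940) = √0.1279940 = 0.357762
z = (z1 − z2)/SE = (0.379186 − 0.679201) / 0.357762 = -0.300015 / 0.357762 = -0.839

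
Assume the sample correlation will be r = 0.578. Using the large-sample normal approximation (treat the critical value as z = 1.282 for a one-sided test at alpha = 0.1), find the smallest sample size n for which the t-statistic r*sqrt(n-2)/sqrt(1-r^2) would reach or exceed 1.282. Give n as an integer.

r√(n−2)/√(1−r²) ≥ 1.282  ⇔  n−2 ≥ (1.282)²·(1−r²)/r²
(1−r²)/r² = (1−0.334084)/0.334084 = 1.9933
n ≥ 2 + 1.643524·1.9933 = 2 + 3.2760 = 5.2760
⌈5.2760⌉ = 6

6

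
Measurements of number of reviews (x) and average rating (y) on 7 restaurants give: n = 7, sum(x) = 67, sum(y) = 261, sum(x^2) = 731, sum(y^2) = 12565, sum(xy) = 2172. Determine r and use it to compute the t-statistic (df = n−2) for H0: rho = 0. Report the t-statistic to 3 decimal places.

Numerator: nΣxy − (Σx)(Σy) = 7·2172 − (67)(261) = -2283
Denominator: √[(nΣx²−(Σx)²)(nΣy²−(Σy)²)]
  nΣx²−(Σx)² = 7·731 − 4489 = 628;  nΣy²−(Σy)² = 7·12565 − 68121 = 19834
  √(628·19834) = √12455752 = 3529.2707
r = -2283 / 3529.2707 = -0.6469
t = r·√(n−2)/√(1−r²) = -0.6469·√5 / √(1−0.418480) = -1.446512 / 0.762575 = -1.897

-1.897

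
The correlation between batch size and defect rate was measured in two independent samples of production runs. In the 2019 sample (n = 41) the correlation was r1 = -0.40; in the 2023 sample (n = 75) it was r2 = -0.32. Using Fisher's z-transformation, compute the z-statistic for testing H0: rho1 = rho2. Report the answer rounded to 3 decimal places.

-0.459

Fisher z-transforms: z1 = atanh(-0.40) = -0.423649, z2 = atanh(-0.32) = -0.331647; difference d = -0.092002
Var(d) = 1/38 + 1/72 = 0.0263158 + 0.0138889 = 0.0402047
z = d/√Var(d) = -0.092002 / √0.0402047 = -0.092002 / 0.200511 = -0.459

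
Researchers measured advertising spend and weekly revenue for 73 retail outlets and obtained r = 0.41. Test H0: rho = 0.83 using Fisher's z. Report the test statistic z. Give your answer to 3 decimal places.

-6.296

Fisher z: atanh(0.41) = 0.435611, atanh(0.83) = 1.188136
z = (z_r − z_0)·√(n−3) = (0.435611 − 1.188136)·√70 = -0.752525 · 8.366600 = -6.296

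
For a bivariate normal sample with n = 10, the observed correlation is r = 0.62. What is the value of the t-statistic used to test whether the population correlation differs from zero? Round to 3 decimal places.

2.235

t = r·√(n−2) / √(1−r²) with r = 0.62, n = 10
  = 0.62·√8 / √(1 − 0.3844)
  = 0.62·2.828427 / 0.784602
  = 1.753625 / 0.784602 = 2.235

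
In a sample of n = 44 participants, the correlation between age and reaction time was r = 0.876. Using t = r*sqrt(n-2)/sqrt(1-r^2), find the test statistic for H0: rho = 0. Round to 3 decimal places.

11.771

1 − r² = 1 − 0.767376 = 0.232624;  √(1−r²) = 0.482311
√(n−2) = √42 = 6.480741
t = r·√(n−2)/√(1−r²) = 0.876 · 6.480741 / 0.482311 = 11.771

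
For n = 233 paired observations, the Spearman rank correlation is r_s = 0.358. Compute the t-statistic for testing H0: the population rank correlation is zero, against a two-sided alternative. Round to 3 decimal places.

t = r_s·√(n−2) / √(1−r_s²) with r_s = 0.358, n = 233
  = 0.358·√231 / √(1 − 0.128164)
  = 0.358·15.198684 / 0.933722
  = 5.441129 / 0.933722 = 5.827

5.827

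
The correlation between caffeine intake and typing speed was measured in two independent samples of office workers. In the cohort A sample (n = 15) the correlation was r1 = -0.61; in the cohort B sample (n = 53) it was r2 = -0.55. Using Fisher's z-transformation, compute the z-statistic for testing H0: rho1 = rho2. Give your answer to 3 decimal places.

-0.282

Fisher z-transforms: z1 = atanh(-0.61) = -0.708921, z2 = atanh(-0.55) = -0.618381; difference d = -0.090540
Var(d) = 1/12 + 1/50 = 0.0833333 + 0.0200000 = 0.1033333
z = d/√Var(d) = -0.090540 / √0.1033333 = -0.090540 / 0.321455 = -0.282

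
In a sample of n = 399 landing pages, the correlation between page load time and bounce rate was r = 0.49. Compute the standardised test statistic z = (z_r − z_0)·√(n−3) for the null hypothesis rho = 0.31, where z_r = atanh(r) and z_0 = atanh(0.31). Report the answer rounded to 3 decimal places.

Fisher z: atanh(0.49) = 0.536060, atanh(0.31) = 0.320545
z = (z_r − z_0)·√(n−3) = (0.536060 − 0.320545)·√396 = 0.215515 · 19.899749 = 4.289

4.289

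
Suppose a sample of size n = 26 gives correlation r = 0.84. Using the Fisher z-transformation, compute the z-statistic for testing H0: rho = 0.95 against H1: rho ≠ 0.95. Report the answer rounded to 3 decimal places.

-2.928

Fisher z: atanh(0.84) = 1.221174, atanh(0.95) = 1.831781
z = (z_r − z_0)·√(n−3) = (1.221174 − 1.831781)·√23 = -0.610607 · 4.795832 = -2.928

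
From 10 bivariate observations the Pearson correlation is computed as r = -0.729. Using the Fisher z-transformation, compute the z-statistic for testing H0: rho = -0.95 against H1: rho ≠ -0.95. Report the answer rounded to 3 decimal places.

z_r = atanh(-0.729) = -0.926590,  z_0 = atanh(-0.95) = -1.831781
SE = 1/√(n−3) = 1/√7 = 0.377964
z = (z_r − z_0)/SE = (-0.926590 − (-1.831781)) / 0.377964 = 0.905191 / 0.377964 = 2.395

2.395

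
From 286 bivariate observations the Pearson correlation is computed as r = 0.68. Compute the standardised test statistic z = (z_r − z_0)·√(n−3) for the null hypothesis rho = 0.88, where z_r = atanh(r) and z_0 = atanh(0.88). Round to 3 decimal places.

Fisher z: atanh(0.68) = 0.829114, atanh(0.88) = 1.375768
z = (z_r − z_0)·√(n−3) = (0.829114 − 1.375768)·√283 = -0.546654 · 16.822604 = -9.196

-9.196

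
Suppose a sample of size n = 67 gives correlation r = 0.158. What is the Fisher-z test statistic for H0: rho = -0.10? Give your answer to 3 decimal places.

2.077

z_r = atanh(0.158) = 0.159335,  z_0 = atanh(-0.10) = -0.100335
SE = 1/√(n−3) = 1/√64 = 0.125000
z = (z_r − z_0)/SE = (0.159335 − (-0.100335)) / 0.125000 = 0.259670 / 0.125000 = 2.077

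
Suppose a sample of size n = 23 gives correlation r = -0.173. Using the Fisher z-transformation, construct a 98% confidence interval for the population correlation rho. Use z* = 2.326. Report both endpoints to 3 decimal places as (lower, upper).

(-0.601, 0.332)

z_r = atanh(-0.173) = -0.174758;  SE = 1/√(n−3) = 1/√20 = 0.223607
z-limits: -0.174758 ± 2.326·0.223607 = -0.174758 ± 0.520110 = [-0.694868, 0.345352]
ρ-limits: (tanh -0.694868, tanh 0.345352) = (-0.601, 0.332)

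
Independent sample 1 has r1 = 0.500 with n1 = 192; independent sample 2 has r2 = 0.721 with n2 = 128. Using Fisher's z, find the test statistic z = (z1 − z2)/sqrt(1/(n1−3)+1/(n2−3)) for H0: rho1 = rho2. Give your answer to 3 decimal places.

-3.126

Fisher z-transforms: z1 = atanh(0.500) = 0.549306, z2 = atanh(0.721) = 0.909725; difference d = -0.360419
Var(d) = 1/189 + 1/125 = 0.0052910 + 0.0080000 = 0.0132910
z = d/√Var(d) = -0.360419 / √0.0132910 = -0.360419 / 0.115287 = -3.126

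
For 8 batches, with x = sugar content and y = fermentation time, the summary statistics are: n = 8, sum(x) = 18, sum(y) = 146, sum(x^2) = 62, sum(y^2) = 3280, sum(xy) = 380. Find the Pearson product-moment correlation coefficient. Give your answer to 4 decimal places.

0.4477

Numerator: nΣxy − (Σx)(Σy) = 8·380 − (18)(146) = 412
Denominator: √[(nΣx²−(Σx)²)(nΣy²−(Σy)²)]
  nΣx²−(Σx)² = 8·62 − 324 = 172;  nΣy²−(Σy)² = 8·3280 − 21316 = 4924
  √(172·4924) = √846928 = 920.2869
r = 412 / 920.2869 = 0.4477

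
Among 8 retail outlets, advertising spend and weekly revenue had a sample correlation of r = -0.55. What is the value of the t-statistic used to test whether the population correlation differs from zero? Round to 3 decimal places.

-1.613

1 − r² = 1 − 0.3025 = 0.6975;  √(1−r²) = 0.835165
√(n−2) = √6 = 2.449490
t = r·√(n−2)/√(1−r²) = -0.55 · 2.449490 / 0.835165 = -1.613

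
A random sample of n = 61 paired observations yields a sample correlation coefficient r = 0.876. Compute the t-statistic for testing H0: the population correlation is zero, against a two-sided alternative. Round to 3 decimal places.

1 − r² = 1 − 0.767376 = 0.232624;  √(1−r²) = 0.482311
√(n−2) = √59 = 7.681146
t = r·√(n−2)/√(1−r²) = 0.876 · 7.681146 / 0.482311 = 13.951

13.951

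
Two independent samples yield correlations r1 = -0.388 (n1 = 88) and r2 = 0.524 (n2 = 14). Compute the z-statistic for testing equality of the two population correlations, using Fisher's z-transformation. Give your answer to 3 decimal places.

-3.094

Fisher z-transforms: z1 = atanh(-0.388) = -0.409443, z2 = atanh(0.524) = 0.581838; difference d = -0.991281
Var(d) = 1/85 + 1/11 = 0.0117647 + 0.0909091 = 0.1026738
z = d/√Var(d) = -0.991281 / √0.1026738 = -0.991281 / 0.320428 = -3.094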